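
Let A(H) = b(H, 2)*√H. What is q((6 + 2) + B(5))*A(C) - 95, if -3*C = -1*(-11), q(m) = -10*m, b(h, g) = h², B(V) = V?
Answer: -95 - 15730*I*√33/27 ≈ -95.0 - 3346.7*I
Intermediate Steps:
C = -11/3 (C = -(-1)*(-11)/3 = -⅓*11 = -11/3 ≈ -3.6667)
A(H) = H^(5/2) (A(H) = H²*√H = H^(5/2))
q((6 + 2) + B(5))*A(C) - 95 = (-10*((6 + 2) + 5))*(-11/3)^(5/2) - 95 = (-10*(8 + 5))*(121*I*√33/27) - 95 = (-10*13)*(121*I*√33/27) - 95 = -15730*I*√33/27 - 95 = -95 - 15730*I*√33/27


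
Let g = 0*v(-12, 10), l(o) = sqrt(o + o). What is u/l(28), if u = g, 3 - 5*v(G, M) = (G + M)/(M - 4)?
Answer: 0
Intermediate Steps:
v(G, M) = 3/5 - (G + M)/(5*(-4 + M)) (v(G, M) = 3/5 - (G + M)/(5*(M - 4)) = 3/5 - (G + M)/(5*(-4 + M)))
l(o) = sqrt(2)*sqrt(o) (l(o) = sqrt(2*o) = sqrt(2)*sqrt(o))
g = 0 (g = 0*((-12 - 1*(-12) + 2*10)/(5*(-4 + 10))) = 0*((1/5)*(-12 + 12 + 20)/6) = 0*((1/5)*(1/6)*20) = 0*(2/3) = 0)
u = 0
u/l(28) = 0/((sqrt(2)*sqrt(28))) = 0/((sqrt(2)*(2*sqrt(7)))) = 0/((2*sqrt(14))) = 0*(sqrt(14)/28) = 0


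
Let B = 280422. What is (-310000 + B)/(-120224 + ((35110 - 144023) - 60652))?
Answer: 29578/289789 ≈ 0.10207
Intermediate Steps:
(-310000 + B)/(-120224 + ((35110 - 144023) - 60652)) = (-310000 + 280422)/(-120224 + ((35110 - 144023) - 60652)) = -29578/(-120224 + (-108913 - 60652)) = -29578/(-120224 - 169565) = -29578/(-289789) = -29578*(-1/289789) = 29578/289789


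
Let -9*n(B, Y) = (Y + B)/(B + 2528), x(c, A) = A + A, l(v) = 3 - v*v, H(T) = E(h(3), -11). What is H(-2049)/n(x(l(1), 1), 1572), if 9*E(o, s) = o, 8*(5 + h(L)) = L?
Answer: 46805/6296 ≈ 7.4341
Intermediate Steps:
h(L) = -5 + L/8
E(o, s) = o/9
H(T) = -37/72 (H(T) = (-5 + (⅛)*3)/9 = (-5 + 3/8)/9 = (⅑)*(-37/8) = -37/72)
l(v) = 3 - v²
x(c, A) = 2*A
n(B, Y) = -(B + Y)/(9*(2528 + B)) (n(B, Y) = -(Y + B)/(9*(B + 2528)) = -(B + Y)/(9*(2528 + B)))
H(-2049)/n(x(l(1), 1), 1572) = -37*9*(2528 + 2*1)/(-2 - 1*1572)/72 = -37*9*(2528 + 2)/(-1*2 - 1572)/72 = -37*22770/(-2 - 1572)/72 = -37/(72*((⅑)*(1/2530)*(-1574))) = -37/(72*(-787/11385)) = -37/72*(-11385/787) = 46805/6296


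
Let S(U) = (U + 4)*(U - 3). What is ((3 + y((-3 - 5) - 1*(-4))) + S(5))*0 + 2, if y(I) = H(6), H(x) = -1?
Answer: 2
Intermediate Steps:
y(I) = -1
S(U) = (-3 + U)*(4 + U) (S(U) = (4 + U)*(-3 + U) = (-3 + U)*(4 + U))
((3 + y((-3 - 5) - 1*(-4))) + S(5))*0 + 2 = ((3 - 1) + (-12 + 5 + 5²))*0 + 2 = (2 + (-12 + 5 + 25))*0 + 2 = (2 + 18)*0 + 2 = 20*0 + 2 = 0 + 2 = 2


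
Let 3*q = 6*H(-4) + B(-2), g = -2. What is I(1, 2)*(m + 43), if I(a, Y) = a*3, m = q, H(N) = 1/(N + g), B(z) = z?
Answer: 126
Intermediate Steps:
H(N) = 1/(-2 + N) (H(N) = 1/(N - 2) = 1/(-2 + N))
q = -1 (q = (6/(-2 - 4) - 2)/3 = (6/(-6) - 2)/3 = (6*(-⅙) - 2)/3 = (-1 - 2)/3 = (⅓)*(-3) = -1)
m = -1
I(a, Y) = 3*a
I(1, 2)*(m + 43) = (3*1)*(-1 + 43) = 3*42 = 126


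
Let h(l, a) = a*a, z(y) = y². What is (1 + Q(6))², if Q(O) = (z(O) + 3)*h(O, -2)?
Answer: 24649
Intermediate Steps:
h(l, a) = a²
Q(O) = 12 + 4*O² (Q(O) = (O² + 3)*(-2)² = (3 + O²)*4 = 12 + 4*O²)
(1 + Q(6))² = (1 + (12 + 4*6²))² = (1 + (12 + 4*36))² = (1 + (12 + 144))² = (1 + 156)² = 157² = 24649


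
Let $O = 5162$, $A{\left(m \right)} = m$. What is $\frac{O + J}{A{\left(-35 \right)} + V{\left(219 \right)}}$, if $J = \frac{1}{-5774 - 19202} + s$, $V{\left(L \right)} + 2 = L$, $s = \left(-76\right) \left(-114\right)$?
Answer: $\frac{345318175}{4545632} \approx 75.967$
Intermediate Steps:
$s = 8664$
$V{\left(L \right)} = -2 + L$
$J = \frac{216392063}{24976}$ ($J = \frac{1}{-5774 - 19202} + 8664 = \frac{1}{-24976} + 8664 = - \frac{1}{24976} + 8664 = \frac{216392063}{24976} \approx 8664.0$)
$\frac{O + J}{A{\left(-35 \right)} + V{\left(219 \right)}} = \frac{5162 + \frac{216392063}{24976}}{-35 + \left(-2 + 219\right)} = \frac{345318175}{24976 \left(-35 + 217\right)} = \frac{345318175}{24976 \cdot 182} = \frac{345318175}{24976} \cdot \frac{1}{182} = \frac{345318175}{4545632}$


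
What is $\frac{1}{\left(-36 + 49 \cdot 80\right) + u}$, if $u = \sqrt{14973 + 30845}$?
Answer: $\frac{1942}{7519819} - \frac{\sqrt{45818}}{15039638} \approx 0.00024402$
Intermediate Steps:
$u = \sqrt{45818} \approx 214.05$
$\frac{1}{\left(-36 + 49 \cdot 80\right) + u} = \frac{1}{\left(-36 + 49 \cdot 80\right) + \sqrt{45818}} = \frac{1}{\left(-36 + 3920\right) + \sqrt{45818}} = \frac{1}{3884 + \sqrt{45818}}$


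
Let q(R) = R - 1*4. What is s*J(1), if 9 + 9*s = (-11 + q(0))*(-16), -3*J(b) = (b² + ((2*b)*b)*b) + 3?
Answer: -154/3 ≈ -51.333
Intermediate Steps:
J(b) = -1 - 2*b³/3 - b²/3 (J(b) = -((b² + ((2*b)*b)*b) + 3)/3 = -((b² + (2*b²)*b) + 3)/3 = -((b² + 2*b³) + 3)/3 = -(3 + b² + 2*b³)/3 = -1 - 2*b³/3 - b²/3)
q(R) = -4 + R (q(R) = R - 4 = -4 + R)
s = 77/3 (s = -1 + ((-11 + (-4 + 0))*(-16))/9 = -1 + ((-11 - 4)*(-16))/9 = -1 + (-15*(-16))/9 = -1 + (⅑)*240 = -1 + 80/3 = 77/3 ≈ 25.667)
s*J(1) = 77*(-1 - ⅔*1³ - ⅓*1²)/3 = 77*(-1 - ⅔*1 - ⅓*1)/3 = 77*(-1 - ⅔ - ⅓)/3 = (77/3)*(-2) = -154/3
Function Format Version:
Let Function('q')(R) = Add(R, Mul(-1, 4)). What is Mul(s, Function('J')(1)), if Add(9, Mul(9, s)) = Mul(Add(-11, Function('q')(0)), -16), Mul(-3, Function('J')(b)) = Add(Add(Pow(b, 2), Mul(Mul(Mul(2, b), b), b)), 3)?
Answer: Rational(-154, 3) ≈ -51.333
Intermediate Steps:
Function('J')(b) = Add(-1, Mul(Rational(-2, 3), Pow(b, 3)), Mul(Rational(-1, 3), Pow(b, 2))) (Function('J')(b) = Mul(Rational(-1, 3), Add(Add(Pow(b, 2), Mul(Mul(Mul(2, b), b), b)), 3)) = Mul(Rational(-1, 3), Add(Add(Pow(b, 2), Mul(Mul(2, Pow(b, 2)), b)), 3)) = Mul(Rational(-1, 3), Add(Add(Pow(b, 2), Mul(2, Pow(b, 3))), 3)) = Mul(Rational(-1, 3), Add(3, Pow(b, 2), Mul(2, Pow(b, 3)))) = Add(-1, Mul(Rational(-2, 3), Pow(b, 3)), Mul(Rational(-1, 3), Pow(b, 2))))
Function('q')(R) = Add(-4, R) (Function('q')(R) = Add(R, -4) = Add(-4, R))
s = Rational(77, 3) (s = Add(-1, Mul(Rational(1, 9), Mul(Add(-11, Add(-4, 0)), -16))) = Add(-1, Mul(Rational(1, 9), Mul(Add(-11, -4), -16))) = Add(-1, Mul(Rational(1, 9), Mul(-15, -16))) = Add(-1, Mul(Rational(1, 9), 240)) = Add(-1, Rational(80, 3)) = Rational(77, 3) ≈ 25.667)
Mul(s, Function('J')(1)) = Mul(Rational(77, 3), Add(-1, Mul(Rational(-2, 3), Pow(1, 3)), Mul(Rational(-1, 3), Pow(1, 2)))) = Mul(Rational(77, 3), Add(-1, Mul(Rational(-2, 3), 1), Mul(Rational(-1, 3), 1))) = Mul(Rational(77, 3), Add(-1, Rational(-2, 3), Rational(-1, 3))) = Mul(Rational(77, 3), -2) = Rational(-154, 3)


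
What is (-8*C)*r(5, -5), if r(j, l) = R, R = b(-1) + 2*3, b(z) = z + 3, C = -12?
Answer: 768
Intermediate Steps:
b(z) = 3 + z
R = 8 (R = (3 - 1) + 2*3 = 2 + 6 = 8)
r(j, l) = 8
(-8*C)*r(5, -5) = -8*(-12)*8 = 96*8 = 768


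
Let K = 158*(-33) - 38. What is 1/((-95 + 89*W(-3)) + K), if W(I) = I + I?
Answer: -1/5881 ≈ -0.00017004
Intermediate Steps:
W(I) = 2*I
K = -5252 (K = -5214 - 38 = -5252)
1/((-95 + 89*W(-3)) + K) = 1/((-95 + 89*(2*(-3))) - 5252) = 1/((-95 + 89*(-6)) - 5252) = 1/((-95 - 534) - 5252) = 1/(-629 - 5252) = 1/(-5881) = -1/5881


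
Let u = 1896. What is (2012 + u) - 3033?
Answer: 875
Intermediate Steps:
(2012 + u) - 3033 = (2012 + 1896) - 3033 = 3908 - 3033 = 875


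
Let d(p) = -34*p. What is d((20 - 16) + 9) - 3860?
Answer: -4302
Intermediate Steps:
d((20 - 16) + 9) - 3860 = -34*((20 - 16) + 9) - 3860 = -34*(4 + 9) - 3860 = -34*13 - 3860 = -442 - 3860 = -4302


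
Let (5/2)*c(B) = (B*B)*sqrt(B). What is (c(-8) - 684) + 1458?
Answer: 774 + 256*I*sqrt(2)/5 ≈ 774.0 + 72.408*I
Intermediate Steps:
c(B) = 2*B**(5/2)/5 (c(B) = 2*((B*B)*sqrt(B))/5 = 2*(B**2*sqrt(B))/5 = 2*B**(5/2)/5)
(c(-8) - 684) + 1458 = (2*(-8)**(5/2)/5 - 684) + 1458 = (2*(128*I*sqrt(2))/5 - 684) + 1458 = (256*I*sqrt(2)/5 - 684) + 1458 = (-684 + 256*I*sqrt(2)/5) + 1458 = 774 + 256*I*sqrt(2)/5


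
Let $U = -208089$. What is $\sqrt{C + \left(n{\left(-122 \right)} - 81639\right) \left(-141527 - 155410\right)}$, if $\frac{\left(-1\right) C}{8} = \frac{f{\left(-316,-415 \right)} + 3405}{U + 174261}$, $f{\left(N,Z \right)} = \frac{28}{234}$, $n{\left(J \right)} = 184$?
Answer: $\frac{\sqrt{2631139895294133551133}}{329823} \approx 1.5552 \cdot 10^{5}$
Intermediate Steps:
$f{\left(N,Z \right)} = \frac{14}{117}$ ($f{\left(N,Z \right)} = 28 \cdot \frac{1}{234} = \frac{14}{117}$)
$C = \frac{796798}{989469}$ ($C = - 8 \frac{\frac{14}{117} + 3405}{-208089 + 174261} = - 8 \frac{398399}{117 \left(-33828\right)} = - 8 \cdot \frac{398399}{117} \left(- \frac{1}{33828}\right) = \left(-8\right) \left(- \frac{398399}{3957876}\right) = \frac{796798}{989469} \approx 0.80528$)
$\sqrt{C + \left(n{\left(-122 \right)} - 81639\right) \left(-141527 - 155410\right)} = \sqrt{\frac{796798}{989469} + \left(184 - 81639\right) \left(-141527 - 155410\right)} = \sqrt{\frac{796798}{989469} - -24187003335} = \sqrt{\frac{796798}{989469} + 24187003335} = \sqrt{\frac{23932290003675913}{989469}} = \frac{\sqrt{2631139895294133551133}}{329823}$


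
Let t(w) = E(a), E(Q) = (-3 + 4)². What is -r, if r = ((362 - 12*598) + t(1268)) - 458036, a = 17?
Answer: 464849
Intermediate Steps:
E(Q) = 1 (E(Q) = 1² = 1)
t(w) = 1
r = -464849 (r = ((362 - 12*598) + 1) - 458036 = ((362 - 7176) + 1) - 458036 = (-6814 + 1) - 458036 = -6813 - 458036 = -464849)
-r = -1*(-464849) = 464849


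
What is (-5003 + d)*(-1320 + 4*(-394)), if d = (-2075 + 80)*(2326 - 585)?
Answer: 10073151008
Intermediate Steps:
d = -3473295 (d = -1995*1741 = -3473295)
(-5003 + d)*(-1320 + 4*(-394)) = (-5003 - 3473295)*(-1320 + 4*(-394)) = -3478298*(-1320 - 1576) = -3478298*(-2896) = 10073151008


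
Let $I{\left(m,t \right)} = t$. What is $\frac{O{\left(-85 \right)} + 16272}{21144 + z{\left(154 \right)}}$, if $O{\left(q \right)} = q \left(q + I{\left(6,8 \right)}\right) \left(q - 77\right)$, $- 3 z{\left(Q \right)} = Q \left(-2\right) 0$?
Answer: $- \frac{174003}{3524} \approx -49.377$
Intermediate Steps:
$z{\left(Q \right)} = 0$ ($z{\left(Q \right)} = - \frac{Q \left(-2\right) 0}{3} = - \frac{- 2 Q 0}{3} = \left(- \frac{1}{3}\right) 0 = 0$)
$O{\left(q \right)} = q \left(-77 + q\right) \left(8 + q\right)$ ($O{\left(q \right)} = q \left(q + 8\right) \left(q - 77\right) = q \left(8 + q\right) \left(-77 + q\right) = q \left(-77 + q\right) \left(8 + q\right)$)
$\frac{O{\left(-85 \right)} + 16272}{21144 + z{\left(154 \right)}} = \frac{- 85 \left(-616 + \left(-85\right)^{2} - -5865\right) + 16272}{21144 + 0} = \frac{- 85 \left(-616 + 7225 + 5865\right) + 16272}{21144} = \left(\left(-85\right) 12474 + 16272\right) \frac{1}{21144} = \left(-1060290 + 16272\right) \frac{1}{21144} = \left(-1044018\right) \frac{1}{21144} = - \frac{174003}{3524}$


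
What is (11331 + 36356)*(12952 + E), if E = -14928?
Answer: -94229512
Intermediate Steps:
(11331 + 36356)*(12952 + E) = (11331 + 36356)*(12952 - 14928) = 47687*(-1976) = -94229512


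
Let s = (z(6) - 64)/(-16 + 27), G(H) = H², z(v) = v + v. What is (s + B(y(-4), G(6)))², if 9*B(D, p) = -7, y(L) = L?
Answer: 297025/9801 ≈ 30.306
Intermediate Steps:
z(v) = 2*v
B(D, p) = -7/9 (B(D, p) = (⅑)*(-7) = -7/9)
s = -52/11 (s = (2*6 - 64)/(-16 + 27) = (12 - 64)/11 = -52*1/11 = -52/11 ≈ -4.7273)
(s + B(y(-4), G(6)))² = (-52/11 - 7/9)² = (-545/99)² = 297025/9801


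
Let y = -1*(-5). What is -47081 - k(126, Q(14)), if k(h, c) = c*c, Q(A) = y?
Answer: -47106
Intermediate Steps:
y = 5
Q(A) = 5
k(h, c) = c²
-47081 - k(126, Q(14)) = -47081 - 1*5² = -47081 - 1*25 = -47081 - 25 = -47106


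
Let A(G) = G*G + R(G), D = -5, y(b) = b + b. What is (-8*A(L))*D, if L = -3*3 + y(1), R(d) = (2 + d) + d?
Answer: 1480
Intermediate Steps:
y(b) = 2*b
R(d) = 2 + 2*d
L = -7 (L = -3*3 + 2*1 = -9 + 2 = -7)
A(G) = 2 + G**2 + 2*G (A(G) = G*G + (2 + 2*G) = G**2 + (2 + 2*G) = 2 + G**2 + 2*G)
(-8*A(L))*D = -8*(2 + (-7)**2 + 2*(-7))*(-5) = -8*(2 + 49 - 14)*(-5) = -8*37*(-5) = -296*(-5) = 1480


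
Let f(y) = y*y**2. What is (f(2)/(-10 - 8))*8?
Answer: -32/9 ≈ -3.5556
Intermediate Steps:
f(y) = y**3
(f(2)/(-10 - 8))*8 = (2**3/(-10 - 8))*8 = (8/(-18))*8 = (8*(-1/18))*8 = -4/9*8 = -32/9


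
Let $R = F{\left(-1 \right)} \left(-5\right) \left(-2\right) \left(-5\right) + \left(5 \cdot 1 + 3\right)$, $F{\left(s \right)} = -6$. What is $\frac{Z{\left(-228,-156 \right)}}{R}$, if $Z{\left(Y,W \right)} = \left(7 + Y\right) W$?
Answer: $\frac{8619}{77} \approx 111.94$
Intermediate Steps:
$Z{\left(Y,W \right)} = W \left(7 + Y\right)$
$R = 308$ ($R = - 6 \left(-5\right) \left(-2\right) \left(-5\right) + \left(5 \cdot 1 + 3\right) = - 6 \cdot 10 \left(-5\right) + \left(5 + 3\right) = \left(-6\right) \left(-50\right) + 8 = 300 + 8 = 308$)
$\frac{Z{\left(-228,-156 \right)}}{R} = \frac{\left(-156\right) \left(7 - 228\right)}{308} = \left(-156\right) \left(-221\right) \frac{1}{308} = 34476 \cdot \frac{1}{308} = \frac{8619}{77}$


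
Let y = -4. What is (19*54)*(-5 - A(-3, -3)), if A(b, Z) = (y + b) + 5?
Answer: -3078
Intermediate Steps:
A(b, Z) = 1 + b (A(b, Z) = (-4 + b) + 5 = 1 + b)
(19*54)*(-5 - A(-3, -3)) = (19*54)*(-5 - (1 - 3)) = 1026*(-5 - 1*(-2)) = 1026*(-5 + 2) = 1026*(-3) = -3078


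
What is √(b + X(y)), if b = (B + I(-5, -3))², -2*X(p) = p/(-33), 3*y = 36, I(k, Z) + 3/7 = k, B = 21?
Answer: √1438679/77 ≈ 15.577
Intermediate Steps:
I(k, Z) = -3/7 + k
y = 12 (y = (⅓)*36 = 12)
X(p) = p/66 (X(p) = -p/(2*(-33)) = -p*(-1)/(2*33) = -(-1)*p/66 = p/66)
b = 11881/49 (b = (21 + (-3/7 - 5))² = (21 - 38/7)² = (109/7)² = 11881/49 ≈ 242.47)
√(b + X(y)) = √(11881/49 + (1/66)*12) = √(11881/49 + 2/11) = √(130789/539) = √1438679/77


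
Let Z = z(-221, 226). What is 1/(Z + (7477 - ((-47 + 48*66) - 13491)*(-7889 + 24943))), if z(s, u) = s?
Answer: 1/176857236 ≈ 5.6543e-9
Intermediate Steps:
Z = -221
1/(Z + (7477 - ((-47 + 48*66) - 13491)*(-7889 + 24943))) = 1/(-221 + (7477 - ((-47 + 48*66) - 13491)*(-7889 + 24943))) = 1/(-221 + (7477 - ((-47 + 3168) - 13491)*17054)) = 1/(-221 + (7477 - (3121 - 13491)*17054)) = 1/(-221 + (7477 - (-10370)*17054)) = 1/(-221 + (7477 - 1*(-176849980))) = 1/(-221 + (7477 + 176849980)) = 1/(-221 + 176857457) = 1/176857236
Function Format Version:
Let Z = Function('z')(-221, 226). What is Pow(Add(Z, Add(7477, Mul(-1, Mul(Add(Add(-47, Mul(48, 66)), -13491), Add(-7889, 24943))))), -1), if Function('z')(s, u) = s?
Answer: Rational(1, 176857236) ≈ 5.6543e-9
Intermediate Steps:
Z = -221
Pow(Add(Z, Add(7477, Mul(-1, Mul(Add(Add(-47, Mul(48, 66)), -13491), Add(-7889, 24943))))), -1) = Pow(Add(-221, Add(7477, Mul(-1, Mul(Add(Add(-47, Mul(48, 66)), -13491), Add(-7889, 24943))))), -1) = Pow(Add(-221, Add(7477, Mul(-1, Mul(Add(Add(-47, 3168), -13491), 17054)))), -1) = Pow(Add(-221, Add(7477, Mul(-1, Mul(Add(3121, -13491), 17054)))), -1) = Pow(Add(-221, Add(7477, Mul(-1, Mul(-10370, 17054)))), -1) = Pow(Add(-221, Add(7477, Mul(-1, -176849980))), -1) = Pow(Add(-221, Add(7477, 176849980)), -1) = Pow(Add(-221, 176857457), -1) = Pow(176857236, -1) = Rational(1, 176857236)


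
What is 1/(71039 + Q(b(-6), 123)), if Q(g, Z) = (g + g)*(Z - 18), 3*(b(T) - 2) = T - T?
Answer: 1/71459 ≈ 1.3994e-5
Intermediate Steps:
b(T) = 2 (b(T) = 2 + (T - T)/3 = 2 + (1/3)*0 = 2 + 0 = 2)
Q(g, Z) = 2*g*(-18 + Z) (Q(g, Z) = (2*g)*(-18 + Z) = 2*g*(-18 + Z))
1/(71039 + Q(b(-6), 123)) = 1/(71039 + 2*2*(-18 + 123)) = 1/(71039 + 2*2*105) = 1/(71039 + 420) = 1/71459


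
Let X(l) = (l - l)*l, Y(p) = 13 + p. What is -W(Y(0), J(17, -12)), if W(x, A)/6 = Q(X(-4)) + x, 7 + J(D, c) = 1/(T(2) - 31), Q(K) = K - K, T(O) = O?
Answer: -78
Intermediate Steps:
X(l) = 0 (X(l) = 0*l = 0)
Q(K) = 0
J(D, c) = -204/29 (J(D, c) = -7 + 1/(2 - 31) = -7 + 1/(-29) = -7 - 1/29 = -204/29)
W(x, A) = 6*x (W(x, A) = 6*(0 + x) = 6*x)
-W(Y(0), J(17, -12)) = -6*(13 + 0) = -6*13 = -1*78 = -78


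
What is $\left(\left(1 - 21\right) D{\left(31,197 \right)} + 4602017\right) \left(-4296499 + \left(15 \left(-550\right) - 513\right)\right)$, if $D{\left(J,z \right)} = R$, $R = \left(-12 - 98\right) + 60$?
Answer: $-19817194175454$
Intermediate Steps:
$R = -50$ ($R = -110 + 60 = -50$)
$D{\left(J,z \right)} = -50$
$\left(\left(1 - 21\right) D{\left(31,197 \right)} + 4602017\right) \left(-4296499 + \left(15 \left(-550\right) - 513\right)\right) = \left(\left(1 - 21\right) \left(-50\right) + 4602017\right) \left(-4296499 + \left(15 \left(-550\right) - 513\right)\right) = \left(\left(-20\right) \left(-50\right) + 4602017\right) \left(-4296499 - 8763\right) = \left(1000 + 4602017\right) \left(-4296499 - 8763\right) = 4603017 \left(-4305262\right) = -19817194175454$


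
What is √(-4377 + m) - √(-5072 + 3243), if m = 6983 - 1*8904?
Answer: I*(√6298 - √1829) ≈ 36.593*I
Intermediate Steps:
m = -1921 (m = 6983 - 8904 = -1921)
√(-4377 + m) - √(-5072 + 3243) = √(-4377 - 1921) - √(-5072 + 3243) = √(-6298) - √(-1829) = I*√6298 - I*√1829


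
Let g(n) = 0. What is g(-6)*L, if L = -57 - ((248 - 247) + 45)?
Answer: 0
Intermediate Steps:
L = -103 (L = -57 - (1 + 45) = -57 - 1*46 = -57 - 46 = -103)
g(-6)*L = 0*(-103) = 0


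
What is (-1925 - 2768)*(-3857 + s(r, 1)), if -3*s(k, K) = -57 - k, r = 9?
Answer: 17997655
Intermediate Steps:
s(k, K) = 19 + k/3 (s(k, K) = -(-57 - k)/3 = 19 + k/3)
(-1925 - 2768)*(-3857 + s(r, 1)) = (-1925 - 2768)*(-3857 + (19 + (1/3)*9)) = -4693*(-3857 + (19 + 3)) = -4693*(-3857 + 22) = -4693*(-3835) = 17997655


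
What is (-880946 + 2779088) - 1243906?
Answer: 654236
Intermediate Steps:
(-880946 + 2779088) - 1243906 = 1898142 - 1243906 = 654236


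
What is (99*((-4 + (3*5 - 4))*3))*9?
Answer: 18711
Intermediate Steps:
(99*((-4 + (3*5 - 4))*3))*9 = (99*((-4 + (15 - 4))*3))*9 = (99*((-4 + 11)*3))*9 = (99*(7*3))*9 = (99*21)*9 = 2079*9 = 18711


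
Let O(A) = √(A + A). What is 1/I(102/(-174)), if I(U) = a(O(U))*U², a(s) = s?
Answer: -841*I*√986/9826 ≈ -2.6876*I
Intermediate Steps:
O(A) = √2*√A (O(A) = √(2*A) = √2*√A)
I(U) = √2*U^(5/2) (I(U) = (√2*√U)*U² = √2*U^(5/2))
1/I(102/(-174)) = 1/(√2*(102/(-174))^(5/2)) = 1/(√2*(102*(-1/174))^(5/2)) = 1/(√2*(-17/29)^(5/2)) = 1/(√2*(289*I*√493/24389)) = 1/(289*I*√986/24389) = -841*I*√986/9826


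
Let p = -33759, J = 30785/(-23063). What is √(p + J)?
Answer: I*√17957188565926/23063 ≈ 183.74*I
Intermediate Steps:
J = -30785/23063 (J = 30785*(-1/23063) = -30785/23063 ≈ -1.3348)
√(p + J) = √(-33759 - 30785/23063) = √(-778614602/23063) = I*√17957188565926/23063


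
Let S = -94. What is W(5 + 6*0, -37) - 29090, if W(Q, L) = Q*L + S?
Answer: -29369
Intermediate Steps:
W(Q, L) = -94 + L*Q (W(Q, L) = Q*L - 94 = L*Q - 94 = -94 + L*Q)
W(5 + 6*0, -37) - 29090 = (-94 - 37*(5 + 6*0)) - 29090 = (-94 - 37*(5 + 0)) - 29090 = (-94 - 37*5) - 29090 = (-94 - 185) - 29090 = -279 - 29090 = -29369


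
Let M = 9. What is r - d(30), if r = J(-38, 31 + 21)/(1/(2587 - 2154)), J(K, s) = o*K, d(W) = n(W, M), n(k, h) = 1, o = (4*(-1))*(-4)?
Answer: -263265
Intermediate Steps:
o = 16 (o = -4*(-4) = 16)
d(W) = 1
J(K, s) = 16*K
r = -263264 (r = (16*(-38))/(1/(2587 - 2154)) = -608/(1/433) = -608/1/433 = -608*433 = -263264)
r - d(30) = -263264 - 1*1 = -263264 - 1 = -263265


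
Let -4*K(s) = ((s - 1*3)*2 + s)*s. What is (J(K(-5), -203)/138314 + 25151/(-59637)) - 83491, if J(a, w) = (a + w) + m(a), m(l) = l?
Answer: -1377380059575011/16497264036 ≈ -83491.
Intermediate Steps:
K(s) = -s*(-6 + 3*s)/4 (K(s) = -((s - 1*3)*2 + s)*s/4 = -((s - 3)*2 + s)*s/4 = -((-3 + s)*2 + s)*s/4 = -((-6 + 2*s) + s)*s/4 = -(-6 + 3*s)*s/4 = -s*(-6 + 3*s)/4)
J(a, w) = w + 2*a (J(a, w) = (a + w) + a = w + 2*a)
(J(K(-5), -203)/138314 + 25151/(-59637)) - 83491 = ((-203 + 2*((3/4)*(-5)*(2 - 1*(-5))))/138314 + 25151/(-59637)) - 83491 = ((-203 + 2*((3/4)*(-5)*(2 + 5)))*(1/138314) + 25151*(-1/59637)) - 83491 = ((-203 + 2*((3/4)*(-5)*7))*(1/138314) - 25151/59637) - 83491 = ((-203 + 2*(-105/4))*(1/138314) - 25151/59637) - 83491 = ((-203 - 105/2)*(1/138314) - 25151/59637) - 83491 = (-511/2*1/138314 - 25151/59637) - 83491 = (-511/276628 - 25151/59637) - 83491 = -6987945335/16497264036 - 83491 = -1377380059575011/16497264036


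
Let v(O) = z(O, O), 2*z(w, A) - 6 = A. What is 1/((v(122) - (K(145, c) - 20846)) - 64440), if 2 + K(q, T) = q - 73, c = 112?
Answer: -1/43600 ≈ -2.2936e-5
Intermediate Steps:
z(w, A) = 3 + A/2
v(O) = 3 + O/2
K(q, T) = -75 + q (K(q, T) = -2 + (q - 73) = -2 + (-73 + q) = -75 + q)
1/((v(122) - (K(145, c) - 20846)) - 64440) = 1/(((3 + (1/2)*122) - ((-75 + 145) - 20846)) - 64440) = 1/(((3 + 61) - (70 - 20846)) - 64440) = 1/((64 - 1*(-20776)) - 64440) = 1/((64 + 20776) - 64440) = 1/(20840 - 64440) = 1/(-43600) = -1/43600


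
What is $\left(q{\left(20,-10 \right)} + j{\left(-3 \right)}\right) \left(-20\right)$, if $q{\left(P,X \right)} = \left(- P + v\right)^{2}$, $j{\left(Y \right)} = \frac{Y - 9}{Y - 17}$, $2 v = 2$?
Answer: $-7232$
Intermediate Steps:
$v = 1$ ($v = \frac{1}{2} \cdot 2 = 1$)
$j{\left(Y \right)} = \frac{-9 + Y}{-17 + Y}$
$q{\left(P,X \right)} = \left(1 - P\right)^{2}$ ($q{\left(P,X \right)} = \left(- P + 1\right)^{2} = \left(1 - P\right)^{2}$)
$\left(q{\left(20,-10 \right)} + j{\left(-3 \right)}\right) \left(-20\right) = \left(\left(-1 + 20\right)^{2} + \frac{-9 - 3}{-17 - 3}\right) \left(-20\right) = \left(19^{2} + \frac{1}{-20} \left(-12\right)\right) \left(-20\right) = \left(361 - - \frac{3}{5}\right) \left(-20\right) = \left(361 + \frac{3}{5}\right) \left(-20\right) = \frac{1808}{5} \left(-20\right) = -7232$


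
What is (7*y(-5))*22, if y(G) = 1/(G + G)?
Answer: -77/5 ≈ -15.400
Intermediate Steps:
y(G) = 1/(2*G)
(7*y(-5))*22 = (7*((1/2)/(-5)))*22 = (7*((1/2)*(-1/5)))*22 = (7*(-1/10))*22 = -7/10*22 = -77/5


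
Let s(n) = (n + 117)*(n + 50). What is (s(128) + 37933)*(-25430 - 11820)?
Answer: -3037476750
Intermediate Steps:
s(n) = (50 + n)*(117 + n) (s(n) = (117 + n)*(50 + n) = (50 + n)*(117 + n))
(s(128) + 37933)*(-25430 - 11820) = ((5850 + 128² + 167*128) + 37933)*(-25430 - 11820) = ((5850 + 16384 + 21376) + 37933)*(-37250) = (43610 + 37933)*(-37250) = 81543*(-37250) = -3037476750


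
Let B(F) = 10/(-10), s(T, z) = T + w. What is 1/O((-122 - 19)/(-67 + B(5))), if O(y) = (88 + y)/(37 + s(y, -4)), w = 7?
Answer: 3133/6125 ≈ 0.51151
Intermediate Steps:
s(T, z) = 7 + T (s(T, z) = T + 7 = 7 + T)
B(F) = -1 (B(F) = 10*(-⅒) = -1)
O(y) = (88 + y)/(44 + y) (O(y) = (88 + y)/(37 + (7 + y)) = (88 + y)/(44 + y))
1/O((-122 - 19)/(-67 + B(5))) = 1/((88 + (-122 - 19)/(-67 - 1))/(44 + (-122 - 19)/(-67 - 1))) = 1/((88 - 141/(-68))/(44 - 141/(-68))) = 1/((88 - 141*(-1/68))/(44 - 141*(-1/68))) = 1/((88 + 141/68)/(44 + 141/68)) = 1/((6125/68)/(3133/68)) = 1/((68/3133)*(6125/68)) = 1/(6125/3133) = 3133/6125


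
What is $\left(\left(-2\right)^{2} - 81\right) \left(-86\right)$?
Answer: $6622$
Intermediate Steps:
$\left(\left(-2\right)^{2} - 81\right) \left(-86\right) = \left(4 - 81\right) \left(-86\right) = \left(-77\right) \left(-86\right) = 6622$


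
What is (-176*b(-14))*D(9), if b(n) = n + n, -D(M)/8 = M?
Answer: -354816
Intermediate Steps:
D(M) = -8*M
b(n) = 2*n
(-176*b(-14))*D(9) = (-352*(-14))*(-8*9) = -176*(-28)*(-72) = 4928*(-72) = -354816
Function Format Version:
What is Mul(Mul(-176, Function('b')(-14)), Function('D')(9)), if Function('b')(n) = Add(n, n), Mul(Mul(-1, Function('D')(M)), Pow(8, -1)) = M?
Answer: -354816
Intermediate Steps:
Function('D')(M) = Mul(-8, M)
Function('b')(n) = Mul(2, n)
Mul(Mul(-176, Function('b')(-14)), Function('D')(9)) = Mul(Mul(-176, Mul(2, -14)), Mul(-8, 9)) = Mul(Mul(-176, -28), -72) = Mul(4928, -72) = -354816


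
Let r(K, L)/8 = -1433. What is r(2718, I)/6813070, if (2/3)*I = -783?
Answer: -5732/3406535 ≈ -0.0016826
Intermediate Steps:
I = -2349/2 (I = (3/2)*(-783) = -2349/2 ≈ -1174.5)
r(K, L) = -11464 (r(K, L) = 8*(-1433) = -11464)
r(2718, I)/6813070 = -11464/6813070 = -11464*1/6813070 = -5732/3406535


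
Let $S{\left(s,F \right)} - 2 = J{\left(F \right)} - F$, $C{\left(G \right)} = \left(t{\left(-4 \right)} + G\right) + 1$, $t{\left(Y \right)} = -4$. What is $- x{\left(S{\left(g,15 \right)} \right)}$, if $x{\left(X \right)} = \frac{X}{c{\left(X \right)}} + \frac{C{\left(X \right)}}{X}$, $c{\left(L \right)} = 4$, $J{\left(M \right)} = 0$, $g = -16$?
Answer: $\frac{105}{52} \approx 2.0192$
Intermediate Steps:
$C{\left(G \right)} = -3 + G$ ($C{\left(G \right)} = \left(-4 + G\right) + 1 = -3 + G$)
$S{\left(s,F \right)} = 2 - F$ ($S{\left(s,F \right)} = 2 + \left(0 - F\right) = 2 - F$)
$x{\left(X \right)} = \frac{X}{4} + \frac{-3 + X}{X}$
$- x{\left(S{\left(g,15 \right)} \right)} = - (1 - \frac{3}{2 - 15} + \frac{2 - 15}{4}) = - (1 - \frac{3}{-13} + \frac{1}{4} \left(-13\right)) = - (1 - - \frac{3}{13} - \frac{13}{4}) = - (1 + \frac{3}{13} - \frac{13}{4}) = \left(-1\right) \left(- \frac{105}{52}\right) = \frac{105}{52}$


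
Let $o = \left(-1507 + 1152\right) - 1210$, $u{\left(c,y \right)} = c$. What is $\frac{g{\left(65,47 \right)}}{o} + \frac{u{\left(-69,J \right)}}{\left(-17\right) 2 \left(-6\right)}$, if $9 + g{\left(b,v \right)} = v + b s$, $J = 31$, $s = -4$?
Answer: $- \frac{20899}{106420} \approx -0.19638$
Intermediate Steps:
$g{\left(b,v \right)} = -9 + v - 4 b$ ($g{\left(b,v \right)} = -9 + \left(v + b \left(-4\right)\right) = -9 - \left(- v + 4 b\right) = -9 + v - 4 b$)
$o = -1565$ ($o = -355 - 1210 = -1565$)
$\frac{g{\left(65,47 \right)}}{o} + \frac{u{\left(-69,J \right)}}{\left(-17\right) 2 \left(-6\right)} = \frac{-9 + 47 - 260}{-1565} - \frac{69}{\left(-17\right) 2 \left(-6\right)} = \left(-9 + 47 - 260\right) \left(- \frac{1}{1565}\right) - \frac{69}{\left(-34\right) \left(-6\right)} = \left(-222\right) \left(- \frac{1}{1565}\right) - \frac{69}{204} = \frac{222}{1565} - \frac{23}{68} = - \frac{20899}{106420}$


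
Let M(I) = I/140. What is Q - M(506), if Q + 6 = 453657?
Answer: 31755317/70 ≈ 4.5365e+5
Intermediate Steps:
Q = 453651 (Q = -6 + 453657 = 453651)
M(I) = I/140 (M(I) = I*(1/140) = I/140)
Q - M(506) = 453651 - 506/140 = 453651 - 1*253/70 = 453651 - 253/70 = 31755317/70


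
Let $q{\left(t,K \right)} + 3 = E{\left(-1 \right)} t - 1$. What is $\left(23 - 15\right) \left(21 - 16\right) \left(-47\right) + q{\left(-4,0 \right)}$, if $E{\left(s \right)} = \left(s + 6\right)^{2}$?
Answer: $-1984$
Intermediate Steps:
$E{\left(s \right)} = \left(6 + s\right)^{2}$
$q{\left(t,K \right)} = -4 + 25 t$ ($q{\left(t,K \right)} = -3 + \left(\left(6 - 1\right)^{2} t - 1\right) = -3 + \left(5^{2} t - 1\right) = -3 + \left(25 t - 1\right) = -3 + \left(-1 + 25 t\right) = -4 + 25 t$)
$\left(23 - 15\right) \left(21 - 16\right) \left(-47\right) + q{\left(-4,0 \right)} = \left(23 - 15\right) \left(21 - 16\right) \left(-47\right) + \left(-4 + 25 \left(-4\right)\right) = 8 \cdot 5 \left(-47\right) - 104 = 40 \left(-47\right) - 104 = -1880 - 104 = -1984$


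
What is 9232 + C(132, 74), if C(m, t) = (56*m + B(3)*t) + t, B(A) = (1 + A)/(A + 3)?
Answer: 50242/3 ≈ 16747.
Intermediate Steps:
B(A) = (1 + A)/(3 + A)
C(m, t) = 56*m + 5*t/3 (C(m, t) = (56*m + ((1 + 3)/(3 + 3))*t) + t = (56*m + (4/6)*t) + t = (56*m + ((1/6)*4)*t) + t = (56*m + 2*t/3) + t = 56*m + 5*t/3)
9232 + C(132, 74) = 9232 + (56*132 + (5/3)*74) = 9232 + (7392 + 370/3) = 9232 + 22546/3 = 50242/3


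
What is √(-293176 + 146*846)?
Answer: 2*I*√42415 ≈ 411.9*I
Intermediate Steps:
√(-293176 + 146*846) = √(-293176 + 123516) = √(-169660) = 2*I*√42415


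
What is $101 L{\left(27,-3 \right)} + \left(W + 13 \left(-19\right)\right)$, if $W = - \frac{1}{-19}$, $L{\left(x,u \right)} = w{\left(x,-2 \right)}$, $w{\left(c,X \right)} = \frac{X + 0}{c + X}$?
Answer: $- \frac{121138}{475} \approx -255.03$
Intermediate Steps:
$w{\left(c,X \right)} = \frac{X}{X + c}$
$L{\left(x,u \right)} = - \frac{2}{-2 + x}$
$W = \frac{1}{19}$ ($W = \left(-1\right) \left(- \frac{1}{19}\right) = \frac{1}{19} \approx 0.052632$)
$101 L{\left(27,-3 \right)} + \left(W + 13 \left(-19\right)\right) = 101 \left(- \frac{2}{-2 + 27}\right) + \left(\frac{1}{19} + 13 \left(-19\right)\right) = 101 \left(- \frac{2}{25}\right) + \left(\frac{1}{19} - 247\right) = 101 \left(\left(-2\right) \frac{1}{25}\right) - \frac{4692}{19} = 101 \left(- \frac{2}{25}\right) - \frac{4692}{19} = - \frac{202}{25} - \frac{4692}{19} = - \frac{121138}{475}$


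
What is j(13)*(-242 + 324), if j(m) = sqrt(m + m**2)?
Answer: 82*sqrt(182) ≈ 1106.2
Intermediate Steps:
j(13)*(-242 + 324) = sqrt(13*(1 + 13))*(-242 + 324) = sqrt(13*14)*82 = sqrt(182)*82 = 82*sqrt(182)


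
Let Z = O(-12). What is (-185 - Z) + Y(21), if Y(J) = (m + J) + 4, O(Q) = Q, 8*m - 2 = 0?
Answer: -591/4 ≈ -147.75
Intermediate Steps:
m = 1/4 (m = 1/4 + (1/8)*0 = 1/4 + 0 = 1/4 ≈ 0.25000)
Z = -12
Y(J) = 17/4 + J (Y(J) = (1/4 + J) + 4 = 17/4 + J)
(-185 - Z) + Y(21) = (-185 - 1*(-12)) + (17/4 + 21) = (-185 + 12) + 101/4 = -173 + 101/4 = -591/4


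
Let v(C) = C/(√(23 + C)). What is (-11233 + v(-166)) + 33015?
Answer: 21782 + 166*I*√143/143 ≈ 21782.0 + 13.882*I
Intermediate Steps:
v(C) = C/√(23 + C)
(-11233 + v(-166)) + 33015 = (-11233 - 166/√(23 - 166)) + 33015 = (-11233 - (-166)*I*√143/143) + 33015 = (-11233 + 166*I*√143/143) + 33015 = 21782 + 166*I*√143/143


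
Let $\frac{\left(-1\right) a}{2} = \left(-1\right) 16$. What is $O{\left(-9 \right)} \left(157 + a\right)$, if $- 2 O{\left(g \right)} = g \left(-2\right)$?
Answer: $-1701$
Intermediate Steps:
$O{\left(g \right)} = g$ ($O{\left(g \right)} = - \frac{g \left(-2\right)}{2} = - \frac{\left(-2\right) g}{2} = g$)
$a = 32$ ($a = - 2 \left(\left(-1\right) 16\right) = \left(-2\right) \left(-16\right) = 32$)
$O{\left(-9 \right)} \left(157 + a\right) = - 9 \left(157 + 32\right) = \left(-9\right) 189 = -1701$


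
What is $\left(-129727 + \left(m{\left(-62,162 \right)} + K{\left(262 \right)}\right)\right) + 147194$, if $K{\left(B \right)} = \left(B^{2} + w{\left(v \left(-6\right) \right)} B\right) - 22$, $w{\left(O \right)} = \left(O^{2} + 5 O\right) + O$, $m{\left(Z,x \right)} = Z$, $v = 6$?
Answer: $368987$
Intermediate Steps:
$w{\left(O \right)} = O^{2} + 6 O$
$K{\left(B \right)} = -22 + B^{2} + 1080 B$ ($K{\left(B \right)} = \left(B^{2} + 6 \left(-6\right) \left(6 + 6 \left(-6\right)\right) B\right) - 22 = \left(B^{2} + - 36 \left(6 - 36\right) B\right) - 22 = \left(B^{2} + \left(-36\right) \left(-30\right) B\right) - 22 = \left(B^{2} + 1080 B\right) - 22 = -22 + B^{2} + 1080 B$)
$\left(-129727 + \left(m{\left(-62,162 \right)} + K{\left(262 \right)}\right)\right) + 147194 = \left(-129727 + \left(-62 + \left(-22 + 262^{2} + 1080 \cdot 262\right)\right)\right) + 147194 = \left(-129727 + \left(-62 + \left(-22 + 68644 + 282960\right)\right)\right) + 147194 = \left(-129727 + \left(-62 + 351582\right)\right) + 147194 = \left(-129727 + 351520\right) + 147194 = 221793 + 147194 = 368987$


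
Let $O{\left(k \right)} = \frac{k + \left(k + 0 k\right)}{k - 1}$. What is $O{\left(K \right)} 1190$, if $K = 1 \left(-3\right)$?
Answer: $1785$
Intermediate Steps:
$K = -3$
$O{\left(k \right)} = \frac{2 k}{-1 + k}$ ($O{\left(k \right)} = \frac{k + \left(k + 0\right)}{-1 + k} = \frac{k + k}{-1 + k} = \frac{2 k}{-1 + k}$)
$O{\left(K \right)} 1190 = 2 \left(-3\right) \frac{1}{-1 - 3} \cdot 1190 = 2 \left(-3\right) \frac{1}{-4} \cdot 1190 = 2 \left(-3\right) \left(- \frac{1}{4}\right) 1190 = \frac{3}{2} \cdot 1190 = 1785$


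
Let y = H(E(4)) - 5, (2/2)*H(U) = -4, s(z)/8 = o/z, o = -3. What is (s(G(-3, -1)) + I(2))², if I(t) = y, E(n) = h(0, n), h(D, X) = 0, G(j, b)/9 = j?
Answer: 5329/81 ≈ 65.790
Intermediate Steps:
G(j, b) = 9*j
E(n) = 0
s(z) = -24/z (s(z) = 8*(-3/z) = -24/z)
H(U) = -4
y = -9 (y = -4 - 5 = -9)
I(t) = -9
(s(G(-3, -1)) + I(2))² = (-24/(9*(-3)) - 9)² = (-24/(-27) - 9)² = (-24*(-1/27) - 9)² = (8/9 - 9)² = (-73/9)² = 5329/81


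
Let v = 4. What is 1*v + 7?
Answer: 11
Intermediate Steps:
1*v + 7 = 1*4 + 7 = 4 + 7 = 11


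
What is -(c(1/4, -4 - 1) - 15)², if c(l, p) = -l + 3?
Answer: -2401/16 ≈ -150.06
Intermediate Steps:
c(l, p) = 3 - l
-(c(1/4, -4 - 1) - 15)² = -((3 - 1/4) - 15)² = -((3 - 1*¼) - 15)² = -((3 - ¼) - 15)² = -(11/4 - 15)² = -(-49/4)² = -1*2401/16 = -2401/16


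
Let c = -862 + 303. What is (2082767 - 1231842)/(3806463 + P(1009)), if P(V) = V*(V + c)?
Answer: 850925/4260513 ≈ 0.19972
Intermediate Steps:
c = -559
P(V) = V*(-559 + V) (P(V) = V*(V - 559) = V*(-559 + V))
(2082767 - 1231842)/(3806463 + P(1009)) = (2082767 - 1231842)/(3806463 + 1009*(-559 + 1009)) = 850925/(3806463 + 1009*450) = 850925/(3806463 + 454050) = 850925/4260513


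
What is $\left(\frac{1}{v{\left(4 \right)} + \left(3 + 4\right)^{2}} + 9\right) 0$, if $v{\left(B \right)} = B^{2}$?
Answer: $0$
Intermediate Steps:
$\left(\frac{1}{v{\left(4 \right)} + \left(3 + 4\right)^{2}} + 9\right) 0 = \left(\frac{1}{4^{2} + \left(3 + 4\right)^{2}} + 9\right) 0 = \left(\frac{1}{16 + 7^{2}} + 9\right) 0 = \left(\frac{1}{16 + 49} + 9\right) 0 = \left(\frac{1}{65} + 9\right) 0 = \frac{586}{65} \cdot 0 = 0$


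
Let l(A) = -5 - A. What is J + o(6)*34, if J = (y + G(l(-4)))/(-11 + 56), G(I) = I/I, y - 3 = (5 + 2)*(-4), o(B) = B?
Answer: 3052/15 ≈ 203.47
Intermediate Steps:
y = -25 (y = 3 + (5 + 2)*(-4) = 3 + 7*(-4) = 3 - 28 = -25)
G(I) = 1
J = -8/15 (J = (-25 + 1)/(-11 + 56) = -24/45 = -24*1/45 = -8/15 ≈ -0.53333)
J + o(6)*34 = -8/15 + 6*34 = -8/15 + 204 = 3052/15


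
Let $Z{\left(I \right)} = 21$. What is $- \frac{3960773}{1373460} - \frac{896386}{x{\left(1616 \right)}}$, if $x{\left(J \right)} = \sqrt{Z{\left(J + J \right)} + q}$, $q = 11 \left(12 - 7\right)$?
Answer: $- \frac{3960773}{1373460} - \frac{448193 \sqrt{19}}{19} \approx -1.0283 \cdot 10^{5}$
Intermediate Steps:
$q = 55$ ($q = 11 \cdot 5 = 55$)
$x{\left(J \right)} = 2 \sqrt{19}$ ($x{\left(J \right)} = \sqrt{21 + 55} = \sqrt{76} = 2 \sqrt{19}$)
$- \frac{3960773}{1373460} - \frac{896386}{x{\left(1616 \right)}} = - \frac{3960773}{1373460} - \frac{896386}{2 \sqrt{19}} = \left(-3960773\right) \frac{1}{1373460} - 896386 \frac{\sqrt{19}}{38} = - \frac{3960773}{1373460} - \frac{448193 \sqrt{19}}{19}$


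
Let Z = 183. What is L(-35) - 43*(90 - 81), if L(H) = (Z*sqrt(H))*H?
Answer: -387 - 6405*I*sqrt(35) ≈ -387.0 - 37893.0*I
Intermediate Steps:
L(H) = 183*H**(3/2) (L(H) = (183*sqrt(H))*H = 183*H**(3/2))
L(-35) - 43*(90 - 81) = 183*(-35)**(3/2) - 43*(90 - 81) = 183*(-35*I*sqrt(35)) - 43*9 = -6405*I*sqrt(35) - 1*387 = -6405*I*sqrt(35) - 387 = -387 - 6405*I*sqrt(35)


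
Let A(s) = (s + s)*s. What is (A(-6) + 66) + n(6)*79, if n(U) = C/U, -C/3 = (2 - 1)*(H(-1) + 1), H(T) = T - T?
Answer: 197/2 ≈ 98.500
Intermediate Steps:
A(s) = 2*s² (A(s) = (2*s)*s = 2*s²)
H(T) = 0
C = -3 (C = -3*(2 - 1)*(0 + 1) = -3 ≈ -3.0000)
n(U) = -3/U
(A(-6) + 66) + n(6)*79 = (2*(-6)² + 66) - 3/6*79 = (2*36 + 66) - 3*⅙*79 = (72 + 66) - ½*79 = 138 - 79/2 = 197/2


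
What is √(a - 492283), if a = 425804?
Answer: I*√66479 ≈ 257.83*I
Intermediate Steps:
√(a - 492283) = √(425804 - 492283) = √(-66479) = I*√66479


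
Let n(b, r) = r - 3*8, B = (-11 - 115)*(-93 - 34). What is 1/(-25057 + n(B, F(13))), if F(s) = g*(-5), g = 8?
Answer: -1/25121 ≈ -3.9807e-5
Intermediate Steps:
F(s) = -40 (F(s) = 8*(-5) = -40)
B = 16002 (B = -126*(-127) = 16002)
n(b, r) = -24 + r (n(b, r) = r - 24 = -24 + r)
1/(-25057 + n(B, F(13))) = 1/(-25057 + (-24 - 40)) = 1/(-25057 - 64) = 1/(-25121) = -1/25121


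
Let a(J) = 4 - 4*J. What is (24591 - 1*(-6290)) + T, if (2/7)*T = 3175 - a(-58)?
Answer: 82335/2 ≈ 41168.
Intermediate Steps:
T = 20573/2 (T = 7*(3175 - (4 - 4*(-58)))/2 = 7*(3175 - (4 + 232))/2 = 7*(3175 - 1*236)/2 = 7*(3175 - 236)/2 = (7/2)*2939 = 20573/2 ≈ 10287.)
(24591 - 1*(-6290)) + T = (24591 - 1*(-6290)) + 20573/2 = (24591 + 6290) + 20573/2 = 30881 + 20573/2 = 82335/2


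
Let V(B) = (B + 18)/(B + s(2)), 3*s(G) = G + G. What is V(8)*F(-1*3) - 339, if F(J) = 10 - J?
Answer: -4239/14 ≈ -302.79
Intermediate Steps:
s(G) = 2*G/3 (s(G) = (G + G)/3 = (2*G)/3 = 2*G/3)
V(B) = (18 + B)/(4/3 + B) (V(B) = (B + 18)/(B + (⅔)*2) = (18 + B)/(B + 4/3) = (18 + B)/(4/3 + B))
V(8)*F(-1*3) - 339 = (3*(18 + 8)/(4 + 3*8))*(10 - (-1)*3) - 339 = (3*26/(4 + 24))*(10 - 1*(-3)) - 339 = (3*26/28)*(10 + 3) - 339 = (3*(1/28)*26)*13 - 339 = (39/14)*13 - 339 = 507/14 - 339 = -4239/14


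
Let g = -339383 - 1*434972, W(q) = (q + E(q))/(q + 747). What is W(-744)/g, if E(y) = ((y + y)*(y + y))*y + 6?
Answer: 549107958/774355 ≈ 709.12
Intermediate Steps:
E(y) = 6 + 4*y**3 (E(y) = ((2*y)*(2*y))*y + 6 = (4*y**2)*y + 6 = 4*y**3 + 6 = 6 + 4*y**3)
W(q) = (6 + q + 4*q**3)/(747 + q) (W(q) = (q + (6 + 4*q**3))/(q + 747) = (6 + q + 4*q**3)/(747 + q))
g = -774355 (g = -339383 - 434972 = -774355)
W(-744)/g = ((6 - 744 + 4*(-744)**3)/(747 - 744))/(-774355) = ((6 - 744 + 4*(-411830784))/3)*(-1/774355) = ((6 - 744 - 1647323136)/3)*(-1/774355) = ((1/3)*(-1647323874))*(-1/774355) = -549107958*(-1/774355) = 549107958/774355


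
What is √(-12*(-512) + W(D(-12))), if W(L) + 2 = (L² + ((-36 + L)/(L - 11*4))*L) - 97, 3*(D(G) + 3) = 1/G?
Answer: √22479831888589/60948 ≈ 77.792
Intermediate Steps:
D(G) = -3 + 1/(3*G)
W(L) = -99 + L² + L*(-36 + L)/(-44 + L) (W(L) = -2 + ((L² + ((-36 + L)/(L - 11*4))*L) - 97) = -2 + ((L² + ((-36 + L)/(L - 44))*L) - 97) = -2 + ((L² + ((-36 + L)/(-44 + L))*L) - 97) = -2 + ((L² + L*(-36 + L)/(-44 + L)) - 97) = -2 + (-97 + L² + L*(-36 + L)/(-44 + L)) = -99 + L² + L*(-36 + L)/(-44 + L))
√(-12*(-512) + W(D(-12))) = √(-12*(-512) + (4356 + (-3 + (⅓)/(-12))³ - 135*(-3 + (⅓)/(-12)) - 43*(-3 + (⅓)/(-12))²)/(-44 + (-3 + (⅓)/(-12)))) = √(6144 + (4356 + (-3 + (⅓)*(-1/12))³ - 135*(-3 + (⅓)*(-1/12)) - 43*(-3 + (⅓)*(-1/12))²)/(-44 + (-3 + (⅓)*(-1/12)))) = √(6144 + (4356 + (-3 - 1/36)³ - 135*(-3 - 1/36) - 43*(-3 - 1/36)²)/(-44 + (-3 - 1/36))) = √(6144 + (4356 + (-109/36)³ - 135*(-109/36) - 43*(-109/36)²)/(-44 - 109/36)) = √(6144 + (4356 - 1295029/46656 + 1635/4 - 43*11881/1296)/(-1693/36)) = √(6144 - 36*(4356 - 1295029/46656 + 1635/4 - 510883/1296)/1693) = √(6144 - 36/1693*202617359/46656) = √(6144 - 202617359/2194128) = √(13278105073/2194128) = √22479831888589/60948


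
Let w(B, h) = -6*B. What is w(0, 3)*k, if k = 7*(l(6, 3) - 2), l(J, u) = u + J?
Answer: 0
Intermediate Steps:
l(J, u) = J + u
k = 49 (k = 7*((6 + 3) - 2) = 7*(9 - 2) = 7*7 = 49)
w(0, 3)*k = -6*0*49 = 0*49 = 0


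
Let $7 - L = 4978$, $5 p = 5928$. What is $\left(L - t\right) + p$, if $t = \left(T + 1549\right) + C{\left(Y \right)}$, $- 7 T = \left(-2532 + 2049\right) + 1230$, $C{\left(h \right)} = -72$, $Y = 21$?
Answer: $- \frac{180449}{35} \approx -5155.7$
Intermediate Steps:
$p = \frac{5928}{5}$ ($p = \frac{1}{5} \cdot 5928 = \frac{5928}{5} \approx 1185.6$)
$T = - \frac{747}{7}$ ($T = - \frac{\left(-2532 + 2049\right) + 1230}{7} = - \frac{-483 + 1230}{7} = \left(- \frac{1}{7}\right) 747 = - \frac{747}{7} \approx -106.71$)
$t = \frac{9592}{7}$ ($t = \left(- \frac{747}{7} + 1549\right) - 72 = \frac{10096}{7} - 72 = \frac{9592}{7} \approx 1370.3$)
$L = -4971$ ($L = 7 - 4978 = -4971$)
$\left(L - t\right) + p = \left(-4971 - \frac{9592}{7}\right) + \frac{5928}{5} = - \frac{44389}{7} + \frac{5928}{5} = - \frac{180449}{35}$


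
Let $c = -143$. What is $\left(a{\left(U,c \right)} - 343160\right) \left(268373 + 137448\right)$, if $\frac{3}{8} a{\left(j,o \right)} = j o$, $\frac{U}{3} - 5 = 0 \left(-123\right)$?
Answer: $-141582830480$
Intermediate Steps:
$U = 15$ ($U = 15 + 3 \cdot 0 \left(-123\right) = 15 + 3 \cdot 0 = 15 + 0 = 15$)
$a{\left(j,o \right)} = \frac{8 j o}{3}$
$\left(a{\left(U,c \right)} - 343160\right) \left(268373 + 137448\right) = \left(\frac{8}{3} \cdot 15 \left(-143\right) - 343160\right) \left(268373 + 137448\right) = \left(-5720 - 343160\right) 405821 = \left(-348880\right) 405821 = -141582830480$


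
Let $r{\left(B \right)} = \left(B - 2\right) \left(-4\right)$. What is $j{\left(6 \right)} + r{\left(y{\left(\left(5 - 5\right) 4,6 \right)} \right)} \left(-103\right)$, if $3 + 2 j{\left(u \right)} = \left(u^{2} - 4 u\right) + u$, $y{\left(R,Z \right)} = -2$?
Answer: $- \frac{3281}{2} \approx -1640.5$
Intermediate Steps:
$j{\left(u \right)} = - \frac{3}{2} + \frac{u^{2}}{2} - \frac{3 u}{2}$ ($j{\left(u \right)} = - \frac{3}{2} + \frac{\left(u^{2} - 4 u\right) + u}{2} = - \frac{3}{2} + \frac{u^{2} - 3 u}{2} = - \frac{3}{2} + \left(\frac{u^{2}}{2} - \frac{3 u}{2}\right) = - \frac{3}{2} + \frac{u^{2}}{2} - \frac{3 u}{2}$)
$r{\left(B \right)} = 8 - 4 B$ ($r{\left(B \right)} = \left(-2 + B\right) \left(-4\right) = 8 - 4 B$)
$j{\left(6 \right)} + r{\left(y{\left(\left(5 - 5\right) 4,6 \right)} \right)} \left(-103\right) = \left(- \frac{3}{2} + \frac{6^{2}}{2} - 9\right) + \left(8 - -8\right) \left(-103\right) = \left(- \frac{3}{2} + \frac{1}{2} \cdot 36 - 9\right) + \left(8 + 8\right) \left(-103\right) = \left(- \frac{3}{2} + 18 - 9\right) + 16 \left(-103\right) = \frac{15}{2} - 1648 = - \frac{3281}{2}$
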